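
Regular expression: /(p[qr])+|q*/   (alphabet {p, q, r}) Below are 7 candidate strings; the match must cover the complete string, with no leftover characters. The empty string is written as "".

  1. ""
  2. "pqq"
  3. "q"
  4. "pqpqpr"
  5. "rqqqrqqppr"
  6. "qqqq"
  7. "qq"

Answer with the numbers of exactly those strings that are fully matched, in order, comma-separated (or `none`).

1, 3, 4, 6, 7

1 → match
2 → no match
3 → match
4 → match
5 → no match
6 → match
7 → match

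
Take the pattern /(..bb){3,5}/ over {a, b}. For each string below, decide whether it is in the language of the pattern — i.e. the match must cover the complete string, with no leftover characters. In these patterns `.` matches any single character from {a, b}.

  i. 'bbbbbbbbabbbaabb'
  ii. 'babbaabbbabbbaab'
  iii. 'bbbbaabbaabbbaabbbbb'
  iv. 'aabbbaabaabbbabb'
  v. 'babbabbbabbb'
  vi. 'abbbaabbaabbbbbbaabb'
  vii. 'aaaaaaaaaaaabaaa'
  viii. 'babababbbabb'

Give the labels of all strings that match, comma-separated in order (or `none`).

i → match
ii → no match — must end with 'bb'
iii → no match
iv → no match
v → match
vi → match
vii → no match — must end with 'bb'
viii → no match

i, v, vi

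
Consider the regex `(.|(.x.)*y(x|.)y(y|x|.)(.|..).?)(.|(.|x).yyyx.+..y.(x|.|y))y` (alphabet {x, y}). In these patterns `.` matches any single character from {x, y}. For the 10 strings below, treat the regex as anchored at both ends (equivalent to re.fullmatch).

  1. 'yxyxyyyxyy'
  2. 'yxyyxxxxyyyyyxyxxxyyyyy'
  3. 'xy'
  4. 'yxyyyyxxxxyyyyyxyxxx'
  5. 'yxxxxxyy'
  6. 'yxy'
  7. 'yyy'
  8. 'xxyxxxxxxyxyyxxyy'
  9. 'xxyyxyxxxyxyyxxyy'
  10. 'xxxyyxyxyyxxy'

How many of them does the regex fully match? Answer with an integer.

4

1 → no match
2 → no match
3 → no match
4 → no match — must end with 'y'
5 → no match
6 → match
7 → match
8 → match
9 → match
10 → no match
Total matched: 4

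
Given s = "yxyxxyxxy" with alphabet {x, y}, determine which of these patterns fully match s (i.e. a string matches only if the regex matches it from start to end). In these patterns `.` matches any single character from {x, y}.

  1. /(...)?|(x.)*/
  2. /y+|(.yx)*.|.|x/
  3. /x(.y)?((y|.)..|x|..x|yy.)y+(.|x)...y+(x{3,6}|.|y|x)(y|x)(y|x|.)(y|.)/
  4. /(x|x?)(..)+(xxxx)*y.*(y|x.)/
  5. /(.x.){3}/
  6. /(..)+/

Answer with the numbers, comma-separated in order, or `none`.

4, 5

1 → no match
2 → no match
3 → no match — must start with "x"
4 → match
5 → match
6 → no match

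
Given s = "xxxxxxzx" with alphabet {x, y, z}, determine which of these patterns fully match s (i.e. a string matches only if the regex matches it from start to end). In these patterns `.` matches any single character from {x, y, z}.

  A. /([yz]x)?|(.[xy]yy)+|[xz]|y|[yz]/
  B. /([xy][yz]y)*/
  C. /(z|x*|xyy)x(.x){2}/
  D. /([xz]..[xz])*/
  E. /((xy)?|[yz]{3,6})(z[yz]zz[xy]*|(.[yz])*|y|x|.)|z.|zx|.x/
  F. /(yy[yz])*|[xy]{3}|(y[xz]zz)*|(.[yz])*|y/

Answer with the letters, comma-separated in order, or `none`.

C, D

A → no match
B → no match
C → match
D → match
E → no match
F → no match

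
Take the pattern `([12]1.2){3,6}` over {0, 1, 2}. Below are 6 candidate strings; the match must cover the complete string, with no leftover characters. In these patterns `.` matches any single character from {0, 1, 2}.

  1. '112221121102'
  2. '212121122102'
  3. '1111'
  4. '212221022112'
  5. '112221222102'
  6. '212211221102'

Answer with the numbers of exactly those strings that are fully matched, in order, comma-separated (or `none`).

1, 4, 5, 6

1 → match
2 → no match
3 → no match — must end with '2'
4 → match
5 → match
6 → match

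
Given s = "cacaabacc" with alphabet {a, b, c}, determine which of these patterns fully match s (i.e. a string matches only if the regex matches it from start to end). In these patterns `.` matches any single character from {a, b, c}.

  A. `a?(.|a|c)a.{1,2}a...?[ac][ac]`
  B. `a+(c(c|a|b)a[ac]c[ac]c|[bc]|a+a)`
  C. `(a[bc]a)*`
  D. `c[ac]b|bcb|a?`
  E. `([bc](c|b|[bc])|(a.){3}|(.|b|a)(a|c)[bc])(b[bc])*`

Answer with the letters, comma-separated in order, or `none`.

A

A → match
B → no match — must start with "a"
C → no match
D → no match
E → no match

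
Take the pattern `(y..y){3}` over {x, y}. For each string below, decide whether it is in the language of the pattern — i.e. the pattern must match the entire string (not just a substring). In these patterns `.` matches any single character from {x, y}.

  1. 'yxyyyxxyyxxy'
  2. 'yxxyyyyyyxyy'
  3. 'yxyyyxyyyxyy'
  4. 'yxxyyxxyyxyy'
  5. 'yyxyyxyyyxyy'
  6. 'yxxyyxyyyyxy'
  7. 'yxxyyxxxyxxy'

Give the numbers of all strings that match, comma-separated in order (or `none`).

1, 2, 3, 4, 5, 6

1. 'yxyyyxxyyxxy' → match
2. 'yxxyyyyyyxyy' → match
3. 'yxyyyxyyyxyy' → match
4. 'yxxyyxxyyxyy' → match
5. 'yyxyyxyyyxyy' → match
6. 'yxxyyxyyyyxy' → match
7. 'yxxyyxxxyxxy' → no match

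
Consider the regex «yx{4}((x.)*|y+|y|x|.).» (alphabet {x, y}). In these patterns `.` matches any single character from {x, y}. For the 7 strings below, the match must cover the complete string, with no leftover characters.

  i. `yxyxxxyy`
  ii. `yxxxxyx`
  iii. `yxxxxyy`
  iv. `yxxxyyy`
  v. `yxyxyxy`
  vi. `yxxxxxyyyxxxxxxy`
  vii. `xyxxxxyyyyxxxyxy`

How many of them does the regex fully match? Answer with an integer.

i → no match
ii → match
iii → match
iv → no match
v → no match
vi → no match
vii → no match — must start with `yx`
Total matched: 2

2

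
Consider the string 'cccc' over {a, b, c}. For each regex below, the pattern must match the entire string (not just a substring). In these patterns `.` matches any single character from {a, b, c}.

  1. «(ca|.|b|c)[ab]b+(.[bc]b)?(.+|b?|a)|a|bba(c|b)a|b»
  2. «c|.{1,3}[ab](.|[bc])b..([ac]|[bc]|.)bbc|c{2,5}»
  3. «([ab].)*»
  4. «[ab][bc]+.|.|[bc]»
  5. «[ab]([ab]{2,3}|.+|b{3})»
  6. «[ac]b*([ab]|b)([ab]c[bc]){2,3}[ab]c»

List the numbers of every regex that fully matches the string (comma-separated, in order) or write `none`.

1 → no match
2 → match
3 → no match
4 → no match
5 → no match
6 → no match

2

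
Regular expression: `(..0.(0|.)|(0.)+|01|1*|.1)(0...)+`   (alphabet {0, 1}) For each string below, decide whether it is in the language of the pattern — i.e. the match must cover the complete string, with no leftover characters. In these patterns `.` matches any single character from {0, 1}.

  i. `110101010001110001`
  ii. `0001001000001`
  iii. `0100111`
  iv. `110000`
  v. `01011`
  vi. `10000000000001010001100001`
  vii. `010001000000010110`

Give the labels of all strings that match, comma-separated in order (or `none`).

i → match
ii → match
iii → no match
iv → match
v → no match
vi → no match
vii → match

i, ii, iv, vii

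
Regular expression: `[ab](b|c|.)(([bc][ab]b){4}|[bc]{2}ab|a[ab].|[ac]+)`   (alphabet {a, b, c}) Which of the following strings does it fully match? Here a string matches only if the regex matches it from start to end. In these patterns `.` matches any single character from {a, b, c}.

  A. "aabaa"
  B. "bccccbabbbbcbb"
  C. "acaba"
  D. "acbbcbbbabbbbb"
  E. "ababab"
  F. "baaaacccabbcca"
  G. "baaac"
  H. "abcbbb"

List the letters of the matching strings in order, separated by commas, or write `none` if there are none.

C, G

A. "aabaa" → no match
B → no match
C. "acaba" → match
D → no match
E. "ababab" → no match
F → no match
G. "baaac" → match
H. "abcbbb" → no match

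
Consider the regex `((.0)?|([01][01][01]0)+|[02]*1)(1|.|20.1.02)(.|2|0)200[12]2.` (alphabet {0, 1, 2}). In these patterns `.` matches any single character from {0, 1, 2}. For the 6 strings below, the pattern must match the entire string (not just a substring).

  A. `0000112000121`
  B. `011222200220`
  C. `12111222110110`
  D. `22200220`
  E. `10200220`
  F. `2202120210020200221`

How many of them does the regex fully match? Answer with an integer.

3

A → no match
B → no match
C → no match
D → match
E → match
F → match
Total matched: 3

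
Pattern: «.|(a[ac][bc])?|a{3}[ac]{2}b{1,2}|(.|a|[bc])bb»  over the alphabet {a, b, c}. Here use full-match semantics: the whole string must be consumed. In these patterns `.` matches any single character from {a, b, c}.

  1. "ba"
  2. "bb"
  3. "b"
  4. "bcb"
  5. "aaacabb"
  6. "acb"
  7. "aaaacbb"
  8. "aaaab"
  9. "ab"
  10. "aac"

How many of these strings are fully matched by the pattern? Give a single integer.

1 → no match
2 → no match
3 → match
4 → no match
5 → match
6 → match
7 → match
8 → no match
9 → no match
10 → match
Total matched: 5

5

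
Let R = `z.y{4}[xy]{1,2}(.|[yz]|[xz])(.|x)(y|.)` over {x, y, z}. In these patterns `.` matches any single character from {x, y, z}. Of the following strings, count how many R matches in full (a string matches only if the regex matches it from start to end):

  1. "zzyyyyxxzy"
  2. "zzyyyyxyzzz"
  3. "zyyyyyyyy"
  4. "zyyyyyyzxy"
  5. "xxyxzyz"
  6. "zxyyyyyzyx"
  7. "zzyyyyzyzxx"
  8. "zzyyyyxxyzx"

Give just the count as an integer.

5

1. "zzyyyyxxzy" → match
2. "zzyyyyxyzzz" → match
3. "zyyyyyyyy" → no match
4. "zyyyyyyzxy" → match
5. "xxyxzyz" → no match — must start with "z"
6. "zxyyyyyzyx" → match
7. "zzyyyyzyzxx" → no match
8. "zzyyyyxxyzx" → match
Total matched: 5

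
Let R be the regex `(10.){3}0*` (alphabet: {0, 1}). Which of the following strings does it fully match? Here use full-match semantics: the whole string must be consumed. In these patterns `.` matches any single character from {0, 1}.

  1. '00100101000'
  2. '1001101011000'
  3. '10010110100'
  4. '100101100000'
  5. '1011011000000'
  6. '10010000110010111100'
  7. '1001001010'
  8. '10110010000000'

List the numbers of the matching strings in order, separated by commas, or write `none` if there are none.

1. '00100101000' → no match — must start with '10'
2 → no match
3. '10010110100' → match
4. '100101100000' → match
5 → match
6 → no match
7. '1001001010' → match
8 → match

3, 4, 5, 7, 8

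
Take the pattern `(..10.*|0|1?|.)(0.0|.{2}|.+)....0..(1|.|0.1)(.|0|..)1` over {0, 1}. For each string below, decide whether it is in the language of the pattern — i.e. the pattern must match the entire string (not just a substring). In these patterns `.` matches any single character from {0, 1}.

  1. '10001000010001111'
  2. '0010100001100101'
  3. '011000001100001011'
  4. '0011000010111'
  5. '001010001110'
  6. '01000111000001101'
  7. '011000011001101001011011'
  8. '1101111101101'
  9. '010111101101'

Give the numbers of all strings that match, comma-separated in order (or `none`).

1, 2, 3, 4, 6, 7

1 → match
2 → match
3 → match
4 → match
5 → no match — must end with '1'
6 → match
7 → match
8 → no match
9 → no match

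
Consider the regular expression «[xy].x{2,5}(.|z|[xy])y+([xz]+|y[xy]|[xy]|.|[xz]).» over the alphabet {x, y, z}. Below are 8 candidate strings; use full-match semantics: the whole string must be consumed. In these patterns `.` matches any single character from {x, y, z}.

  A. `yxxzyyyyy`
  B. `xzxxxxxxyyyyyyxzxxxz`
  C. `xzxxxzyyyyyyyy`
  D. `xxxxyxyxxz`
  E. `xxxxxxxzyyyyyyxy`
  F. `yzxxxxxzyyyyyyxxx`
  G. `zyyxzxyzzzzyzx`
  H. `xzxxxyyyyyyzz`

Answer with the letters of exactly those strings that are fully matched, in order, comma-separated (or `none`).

B, C, E, F, H

A → no match
B → match
C → match
D → no match
E → match
F → match
G → no match
H → match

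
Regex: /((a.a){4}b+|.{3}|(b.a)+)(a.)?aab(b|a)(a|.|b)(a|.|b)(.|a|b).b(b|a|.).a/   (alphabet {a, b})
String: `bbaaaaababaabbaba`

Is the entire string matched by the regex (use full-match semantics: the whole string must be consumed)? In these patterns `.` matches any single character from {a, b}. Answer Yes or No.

Yes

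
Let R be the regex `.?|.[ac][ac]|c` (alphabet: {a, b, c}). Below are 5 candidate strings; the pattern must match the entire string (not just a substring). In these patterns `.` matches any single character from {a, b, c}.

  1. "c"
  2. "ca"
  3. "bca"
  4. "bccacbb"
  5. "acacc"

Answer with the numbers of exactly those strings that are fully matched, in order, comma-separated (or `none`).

1, 3

1 → match
2 → no match
3 → match
4 → no match
5 → no match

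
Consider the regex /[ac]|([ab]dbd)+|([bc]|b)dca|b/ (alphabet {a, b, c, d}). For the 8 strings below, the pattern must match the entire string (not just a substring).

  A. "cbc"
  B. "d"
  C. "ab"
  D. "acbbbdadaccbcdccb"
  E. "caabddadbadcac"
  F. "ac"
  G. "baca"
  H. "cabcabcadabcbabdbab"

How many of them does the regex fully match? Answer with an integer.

A → no match
B → no match
C → no match
D → no match
E → no match
F → no match
G → no match
H → no match
Total matched: 0

0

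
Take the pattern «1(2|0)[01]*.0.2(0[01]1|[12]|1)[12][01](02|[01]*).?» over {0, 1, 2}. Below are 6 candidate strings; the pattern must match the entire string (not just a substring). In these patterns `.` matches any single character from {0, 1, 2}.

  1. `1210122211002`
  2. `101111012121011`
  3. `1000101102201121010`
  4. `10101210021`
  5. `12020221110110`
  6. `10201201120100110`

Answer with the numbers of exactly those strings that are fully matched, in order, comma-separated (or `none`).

1 → match
2 → match
3 → match
4 → no match
5 → match
6 → match

1, 2, 3, 5, 6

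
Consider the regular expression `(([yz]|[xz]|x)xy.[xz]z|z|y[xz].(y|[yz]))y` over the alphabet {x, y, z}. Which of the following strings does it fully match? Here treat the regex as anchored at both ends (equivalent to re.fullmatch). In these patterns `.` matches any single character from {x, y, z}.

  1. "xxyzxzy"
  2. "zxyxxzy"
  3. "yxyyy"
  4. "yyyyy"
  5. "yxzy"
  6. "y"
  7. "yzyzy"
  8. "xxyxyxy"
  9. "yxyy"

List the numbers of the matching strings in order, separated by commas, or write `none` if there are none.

1, 2, 3, 7

1 → match
2 → match
3 → match
4 → no match
5 → no match
6 → no match
7 → match
8 → no match
9 → no match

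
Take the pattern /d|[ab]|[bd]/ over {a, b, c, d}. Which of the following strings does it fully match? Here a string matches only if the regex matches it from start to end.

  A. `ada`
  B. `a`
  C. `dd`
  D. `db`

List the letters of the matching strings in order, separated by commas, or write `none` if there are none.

B

A. `ada` → no match
B. `a` → match
C. `dd` → no match
D. `db` → no match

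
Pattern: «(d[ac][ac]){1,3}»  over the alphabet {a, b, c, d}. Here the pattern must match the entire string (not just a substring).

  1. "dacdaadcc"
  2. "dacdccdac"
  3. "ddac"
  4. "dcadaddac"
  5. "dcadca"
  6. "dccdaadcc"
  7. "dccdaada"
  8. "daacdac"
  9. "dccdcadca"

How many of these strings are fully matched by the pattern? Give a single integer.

5

1 → match
2 → match
3 → no match
4 → no match
5 → match
6 → match
7 → no match
8 → no match
9 → match
Total matched: 5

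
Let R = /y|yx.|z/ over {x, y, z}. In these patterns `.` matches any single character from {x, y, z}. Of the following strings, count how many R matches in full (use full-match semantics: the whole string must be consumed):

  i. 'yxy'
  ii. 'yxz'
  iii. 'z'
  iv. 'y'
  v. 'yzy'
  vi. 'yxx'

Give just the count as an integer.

5

i → match
ii → match
iii → match
iv → match
v → no match
vi → match
Total matched: 5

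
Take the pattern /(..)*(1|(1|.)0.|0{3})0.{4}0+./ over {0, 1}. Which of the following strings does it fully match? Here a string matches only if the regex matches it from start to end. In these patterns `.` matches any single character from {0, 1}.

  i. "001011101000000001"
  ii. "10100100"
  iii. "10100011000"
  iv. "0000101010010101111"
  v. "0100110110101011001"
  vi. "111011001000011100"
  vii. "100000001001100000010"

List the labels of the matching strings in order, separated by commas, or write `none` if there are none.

i, ii, iii, v, vi

i → match
ii. "10100100" → match
iii. "10100011000" → match
iv → no match
v → match
vi → match
vii → no match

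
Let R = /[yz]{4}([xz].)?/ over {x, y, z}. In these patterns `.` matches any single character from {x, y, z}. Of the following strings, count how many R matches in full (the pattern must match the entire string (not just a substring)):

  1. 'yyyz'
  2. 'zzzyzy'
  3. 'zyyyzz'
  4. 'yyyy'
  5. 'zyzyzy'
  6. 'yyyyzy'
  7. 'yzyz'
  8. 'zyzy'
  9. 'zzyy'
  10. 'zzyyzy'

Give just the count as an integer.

10

1. 'yyyz' → match
2. 'zzzyzy' → match
3. 'zyyyzz' → match
4. 'yyyy' → match
5. 'zyzyzy' → match
6. 'yyyyzy' → match
7. 'yzyz' → match
8. 'zyzy' → match
9. 'zzyy' → match
10. 'zzyyzy' → match
Total matched: 10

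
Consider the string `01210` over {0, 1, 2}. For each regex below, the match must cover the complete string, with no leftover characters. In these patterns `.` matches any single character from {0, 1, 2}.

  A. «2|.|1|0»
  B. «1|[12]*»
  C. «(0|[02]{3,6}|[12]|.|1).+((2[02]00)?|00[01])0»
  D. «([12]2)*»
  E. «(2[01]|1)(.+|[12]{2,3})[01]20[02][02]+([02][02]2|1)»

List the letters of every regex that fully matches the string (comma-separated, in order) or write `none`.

A → no match
B → no match
C → match
D → no match
E → no match

C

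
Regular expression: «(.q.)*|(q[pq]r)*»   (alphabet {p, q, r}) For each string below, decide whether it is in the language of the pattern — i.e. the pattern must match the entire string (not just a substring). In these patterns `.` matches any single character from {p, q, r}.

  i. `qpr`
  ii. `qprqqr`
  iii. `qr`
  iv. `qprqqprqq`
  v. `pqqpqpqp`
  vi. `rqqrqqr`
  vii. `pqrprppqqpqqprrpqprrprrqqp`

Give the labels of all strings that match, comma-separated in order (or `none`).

i → match
ii → match
iii → no match
iv → no match
v → no match
vi → no match
vii → no match

i, ii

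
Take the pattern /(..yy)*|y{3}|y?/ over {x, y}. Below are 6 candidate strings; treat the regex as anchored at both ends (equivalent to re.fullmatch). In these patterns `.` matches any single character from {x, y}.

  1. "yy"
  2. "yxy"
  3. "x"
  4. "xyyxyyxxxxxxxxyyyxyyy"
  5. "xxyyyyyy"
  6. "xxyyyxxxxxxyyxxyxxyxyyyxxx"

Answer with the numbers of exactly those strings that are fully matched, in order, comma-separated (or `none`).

5

1 → no match
2 → no match
3 → no match
4 → no match
5 → match
6 → no match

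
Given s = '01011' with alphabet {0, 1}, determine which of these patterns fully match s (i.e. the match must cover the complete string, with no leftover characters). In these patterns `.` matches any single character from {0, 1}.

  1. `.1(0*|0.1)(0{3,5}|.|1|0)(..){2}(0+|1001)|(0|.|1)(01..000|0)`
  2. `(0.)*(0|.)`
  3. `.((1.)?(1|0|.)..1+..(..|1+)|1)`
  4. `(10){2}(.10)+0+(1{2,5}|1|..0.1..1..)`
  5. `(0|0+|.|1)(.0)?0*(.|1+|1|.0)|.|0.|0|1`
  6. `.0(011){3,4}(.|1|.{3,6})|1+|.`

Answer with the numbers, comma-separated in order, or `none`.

1 → no match
2 → match
3 → no match
4 → no match — must start with '10'
5 → match
6 → no match

2, 5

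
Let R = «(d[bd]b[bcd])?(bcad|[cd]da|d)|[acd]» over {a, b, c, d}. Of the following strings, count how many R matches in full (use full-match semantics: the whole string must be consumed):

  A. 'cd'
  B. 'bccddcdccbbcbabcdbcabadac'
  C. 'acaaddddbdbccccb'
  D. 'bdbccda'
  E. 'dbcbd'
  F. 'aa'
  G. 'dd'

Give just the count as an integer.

0

A → no match
B → no match
C → no match
D → no match
E → no match
F → no match
G → no match
Total matched: 0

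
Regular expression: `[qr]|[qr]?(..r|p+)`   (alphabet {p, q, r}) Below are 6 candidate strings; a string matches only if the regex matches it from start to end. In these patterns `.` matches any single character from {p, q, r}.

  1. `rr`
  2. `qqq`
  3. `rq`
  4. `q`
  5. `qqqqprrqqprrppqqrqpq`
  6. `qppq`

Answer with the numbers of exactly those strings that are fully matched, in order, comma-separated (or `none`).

1 → no match
2 → no match
3 → no match
4 → match
5 → no match
6 → no match

4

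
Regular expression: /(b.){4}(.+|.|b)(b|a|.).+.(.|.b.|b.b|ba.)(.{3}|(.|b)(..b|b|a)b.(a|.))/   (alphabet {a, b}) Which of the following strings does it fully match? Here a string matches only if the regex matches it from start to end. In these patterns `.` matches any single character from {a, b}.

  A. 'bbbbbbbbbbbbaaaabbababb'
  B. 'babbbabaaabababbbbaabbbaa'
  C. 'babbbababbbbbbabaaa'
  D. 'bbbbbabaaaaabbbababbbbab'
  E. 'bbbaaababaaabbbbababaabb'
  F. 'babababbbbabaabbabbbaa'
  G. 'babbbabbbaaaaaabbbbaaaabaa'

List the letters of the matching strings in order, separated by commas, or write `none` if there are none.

A → match
B → match
C → match
D → match
E → no match
F → match
G → match

A, B, C, D, F, G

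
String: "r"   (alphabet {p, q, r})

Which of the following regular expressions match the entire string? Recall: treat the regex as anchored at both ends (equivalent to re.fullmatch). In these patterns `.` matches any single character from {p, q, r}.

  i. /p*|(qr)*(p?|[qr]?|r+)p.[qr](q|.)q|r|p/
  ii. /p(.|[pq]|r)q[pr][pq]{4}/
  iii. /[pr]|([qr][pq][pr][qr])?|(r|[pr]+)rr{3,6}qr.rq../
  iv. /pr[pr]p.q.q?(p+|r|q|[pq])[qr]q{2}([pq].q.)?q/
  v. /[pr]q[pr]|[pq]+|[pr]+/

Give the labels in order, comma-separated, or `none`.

i, iii, v

i → match
ii → no match — must start with "p"
iii → match
iv → no match — must start with "pr"
v → match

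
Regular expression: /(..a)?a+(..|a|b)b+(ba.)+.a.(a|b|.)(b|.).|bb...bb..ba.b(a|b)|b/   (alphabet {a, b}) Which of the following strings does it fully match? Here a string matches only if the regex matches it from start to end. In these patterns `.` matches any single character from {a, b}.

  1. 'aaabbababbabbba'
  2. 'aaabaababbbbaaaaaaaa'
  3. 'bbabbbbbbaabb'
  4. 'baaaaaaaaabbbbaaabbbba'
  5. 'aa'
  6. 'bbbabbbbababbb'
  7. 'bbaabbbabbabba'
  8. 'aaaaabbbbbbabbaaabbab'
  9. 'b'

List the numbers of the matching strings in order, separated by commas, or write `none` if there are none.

1 → no match
2 → no match
3 → no match
4 → no match
5. 'aa' → no match
6 → match
7 → match
8 → no match
9. 'b' → match

6, 7, 9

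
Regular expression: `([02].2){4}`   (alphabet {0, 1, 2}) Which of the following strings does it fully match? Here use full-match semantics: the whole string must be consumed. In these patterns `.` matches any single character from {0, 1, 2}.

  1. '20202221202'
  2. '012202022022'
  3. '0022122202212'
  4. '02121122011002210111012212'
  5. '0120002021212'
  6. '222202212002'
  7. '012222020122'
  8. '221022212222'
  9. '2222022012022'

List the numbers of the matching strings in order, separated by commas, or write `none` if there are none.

2, 6

1 → no match
2 → match
3 → no match
4 → no match
5 → no match
6 → match
7 → no match
8 → no match
9 → no match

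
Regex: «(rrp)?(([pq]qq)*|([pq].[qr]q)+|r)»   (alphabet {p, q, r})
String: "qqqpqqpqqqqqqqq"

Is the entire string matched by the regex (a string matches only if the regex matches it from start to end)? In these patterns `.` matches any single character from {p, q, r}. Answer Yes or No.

Yes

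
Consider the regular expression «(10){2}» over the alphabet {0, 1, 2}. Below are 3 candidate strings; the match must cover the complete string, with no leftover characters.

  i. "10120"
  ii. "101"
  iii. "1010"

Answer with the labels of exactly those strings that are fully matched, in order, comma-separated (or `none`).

iii

i → no match — must end with "10"
ii → no match — must end with "10"
iii → match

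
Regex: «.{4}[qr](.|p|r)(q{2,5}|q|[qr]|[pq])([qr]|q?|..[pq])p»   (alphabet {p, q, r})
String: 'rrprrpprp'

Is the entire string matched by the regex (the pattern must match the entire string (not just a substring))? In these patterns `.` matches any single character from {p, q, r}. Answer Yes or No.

Yes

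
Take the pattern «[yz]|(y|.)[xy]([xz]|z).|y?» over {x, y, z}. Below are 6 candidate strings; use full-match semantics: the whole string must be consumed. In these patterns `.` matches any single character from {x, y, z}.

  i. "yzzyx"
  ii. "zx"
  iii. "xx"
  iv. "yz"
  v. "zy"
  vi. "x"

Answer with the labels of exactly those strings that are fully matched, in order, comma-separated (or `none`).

i → no match
ii → no match
iii → no match
iv → no match
v → no match
vi → no match

none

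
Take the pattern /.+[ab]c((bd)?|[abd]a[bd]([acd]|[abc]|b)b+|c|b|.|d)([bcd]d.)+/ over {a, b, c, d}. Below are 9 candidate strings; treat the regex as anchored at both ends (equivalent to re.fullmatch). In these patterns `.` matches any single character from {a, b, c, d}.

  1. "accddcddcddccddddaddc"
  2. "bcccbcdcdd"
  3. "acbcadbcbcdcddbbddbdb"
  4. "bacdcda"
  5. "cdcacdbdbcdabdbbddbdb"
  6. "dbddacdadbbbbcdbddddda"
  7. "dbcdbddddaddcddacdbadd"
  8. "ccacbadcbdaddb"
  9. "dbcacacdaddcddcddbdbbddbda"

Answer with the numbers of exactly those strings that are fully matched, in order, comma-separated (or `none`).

1 → no match
2 → match
3 → match
4 → match
5 → match
6 → match
7 → no match
8 → no match
9 → no match

2, 3, 4, 5, 6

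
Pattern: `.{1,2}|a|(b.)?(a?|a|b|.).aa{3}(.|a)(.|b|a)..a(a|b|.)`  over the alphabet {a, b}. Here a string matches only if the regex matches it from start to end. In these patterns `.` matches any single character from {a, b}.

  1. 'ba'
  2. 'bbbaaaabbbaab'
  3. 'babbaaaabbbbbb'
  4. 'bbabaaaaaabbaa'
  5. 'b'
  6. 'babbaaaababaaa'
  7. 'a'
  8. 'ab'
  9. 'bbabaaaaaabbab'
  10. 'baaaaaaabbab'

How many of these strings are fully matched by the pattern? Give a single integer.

9

1. 'ba' → match
2 → match
3 → no match
4 → match
5. 'b' → match
6 → match
7. 'a' → match
8. 'ab' → match
9 → match
10. 'baaaaaaabbab' → match
Total matched: 9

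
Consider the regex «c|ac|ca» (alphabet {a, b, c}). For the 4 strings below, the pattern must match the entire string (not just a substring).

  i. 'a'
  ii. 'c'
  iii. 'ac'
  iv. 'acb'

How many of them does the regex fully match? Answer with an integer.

i → no match
ii → match
iii → match
iv → no match
Total matched: 2

2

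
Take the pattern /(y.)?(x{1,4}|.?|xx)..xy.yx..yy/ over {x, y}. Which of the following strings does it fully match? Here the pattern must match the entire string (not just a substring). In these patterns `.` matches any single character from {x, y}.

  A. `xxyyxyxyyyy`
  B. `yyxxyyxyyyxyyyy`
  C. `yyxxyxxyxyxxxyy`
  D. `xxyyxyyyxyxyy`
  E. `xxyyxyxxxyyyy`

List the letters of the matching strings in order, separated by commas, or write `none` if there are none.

B, C, D

A → no match
B → match
C → match
D → match
E → no match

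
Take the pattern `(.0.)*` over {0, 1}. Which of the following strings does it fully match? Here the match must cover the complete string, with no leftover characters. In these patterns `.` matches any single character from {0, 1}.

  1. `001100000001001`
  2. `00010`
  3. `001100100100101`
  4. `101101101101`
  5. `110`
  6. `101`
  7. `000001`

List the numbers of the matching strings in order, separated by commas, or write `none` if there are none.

1, 3, 4, 6, 7

1 → match
2 → no match
3 → match
4 → match
5 → no match
6 → match
7 → match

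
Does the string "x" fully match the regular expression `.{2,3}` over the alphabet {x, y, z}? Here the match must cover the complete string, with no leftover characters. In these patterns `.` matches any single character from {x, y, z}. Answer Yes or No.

No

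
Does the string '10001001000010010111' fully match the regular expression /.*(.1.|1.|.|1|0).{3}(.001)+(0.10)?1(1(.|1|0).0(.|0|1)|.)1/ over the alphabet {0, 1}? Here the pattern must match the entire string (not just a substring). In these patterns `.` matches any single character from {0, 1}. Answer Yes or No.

Yes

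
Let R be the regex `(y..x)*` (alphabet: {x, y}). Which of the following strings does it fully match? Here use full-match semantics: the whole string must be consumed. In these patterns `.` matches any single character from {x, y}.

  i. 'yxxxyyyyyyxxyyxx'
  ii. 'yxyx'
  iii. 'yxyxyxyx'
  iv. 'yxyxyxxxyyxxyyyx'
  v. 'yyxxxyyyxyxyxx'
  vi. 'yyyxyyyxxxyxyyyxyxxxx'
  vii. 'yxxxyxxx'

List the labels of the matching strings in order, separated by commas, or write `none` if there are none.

i → no match
ii → match
iii → match
iv → match
v → no match
vi → no match
vii → match

ii, iii, iv, vii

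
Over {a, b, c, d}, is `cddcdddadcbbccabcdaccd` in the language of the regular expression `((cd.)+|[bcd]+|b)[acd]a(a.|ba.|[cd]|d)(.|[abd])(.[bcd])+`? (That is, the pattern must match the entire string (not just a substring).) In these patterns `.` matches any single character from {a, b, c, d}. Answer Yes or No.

Yes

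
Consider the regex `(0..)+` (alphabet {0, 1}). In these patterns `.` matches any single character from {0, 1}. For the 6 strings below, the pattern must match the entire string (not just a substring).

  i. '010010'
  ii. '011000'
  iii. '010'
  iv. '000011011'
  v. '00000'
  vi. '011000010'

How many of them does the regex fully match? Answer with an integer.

i → match
ii → match
iii → match
iv → match
v → no match
vi → match
Total matched: 5

5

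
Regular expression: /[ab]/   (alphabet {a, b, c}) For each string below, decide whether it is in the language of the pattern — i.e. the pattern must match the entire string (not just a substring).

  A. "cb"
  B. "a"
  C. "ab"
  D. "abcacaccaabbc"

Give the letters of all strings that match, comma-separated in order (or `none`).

A → no match
B → match
C → no match
D → no match

B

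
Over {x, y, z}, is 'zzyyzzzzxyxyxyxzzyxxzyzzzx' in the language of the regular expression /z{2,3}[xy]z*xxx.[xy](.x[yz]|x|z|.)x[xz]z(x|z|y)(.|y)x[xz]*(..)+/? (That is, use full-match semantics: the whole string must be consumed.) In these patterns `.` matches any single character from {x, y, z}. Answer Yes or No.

No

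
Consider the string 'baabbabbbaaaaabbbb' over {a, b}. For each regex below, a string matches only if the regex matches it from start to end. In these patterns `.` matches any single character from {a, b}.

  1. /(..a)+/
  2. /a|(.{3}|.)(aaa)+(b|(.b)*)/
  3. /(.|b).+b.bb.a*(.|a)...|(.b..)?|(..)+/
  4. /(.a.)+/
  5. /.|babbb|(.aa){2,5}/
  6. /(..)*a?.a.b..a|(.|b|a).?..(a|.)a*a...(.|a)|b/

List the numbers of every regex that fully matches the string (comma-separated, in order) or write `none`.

1 → no match — must end with 'a'
2 → no match
3 → match
4 → no match
5 → no match
6 → no match

3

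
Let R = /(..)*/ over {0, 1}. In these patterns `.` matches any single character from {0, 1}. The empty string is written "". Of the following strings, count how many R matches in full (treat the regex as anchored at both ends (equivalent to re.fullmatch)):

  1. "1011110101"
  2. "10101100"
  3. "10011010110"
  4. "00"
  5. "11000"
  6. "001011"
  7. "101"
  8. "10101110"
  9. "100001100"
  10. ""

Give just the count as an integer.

1. "1011110101" → match
2. "10101100" → match
3. "10011010110" → no match
4. "00" → match
5. "11000" → no match
6. "001011" → match
7. "101" → no match
8. "10101110" → match
9. "100001100" → no match
10. "" → match
Total matched: 6

6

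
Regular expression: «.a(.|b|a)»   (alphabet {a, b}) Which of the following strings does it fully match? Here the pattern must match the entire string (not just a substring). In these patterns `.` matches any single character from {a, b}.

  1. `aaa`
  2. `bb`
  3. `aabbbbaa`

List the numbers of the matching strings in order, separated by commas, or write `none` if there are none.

1 → match
2 → no match
3 → no match

1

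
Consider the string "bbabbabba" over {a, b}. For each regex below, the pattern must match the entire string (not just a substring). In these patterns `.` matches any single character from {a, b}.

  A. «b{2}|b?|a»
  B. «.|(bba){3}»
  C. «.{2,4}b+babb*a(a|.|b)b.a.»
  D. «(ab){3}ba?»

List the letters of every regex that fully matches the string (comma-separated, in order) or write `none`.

B

A → no match
B → match
C → no match
D → no match — must start with "ab"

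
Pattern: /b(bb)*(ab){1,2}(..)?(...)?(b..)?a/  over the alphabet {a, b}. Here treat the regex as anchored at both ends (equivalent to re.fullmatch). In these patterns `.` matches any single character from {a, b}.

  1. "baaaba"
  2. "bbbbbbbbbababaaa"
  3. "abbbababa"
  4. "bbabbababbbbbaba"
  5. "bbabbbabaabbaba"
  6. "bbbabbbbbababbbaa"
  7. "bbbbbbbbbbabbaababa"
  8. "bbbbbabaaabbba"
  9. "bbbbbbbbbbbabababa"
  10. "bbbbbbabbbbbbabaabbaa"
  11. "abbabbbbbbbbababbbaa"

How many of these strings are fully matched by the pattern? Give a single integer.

1 → no match
2 → match
3 → no match — must start with "b"
4 → no match
5 → no match
6 → no match
7 → no match
8 → match
9 → match
10 → no match
11 → no match — must start with "b"
Total matched: 3

3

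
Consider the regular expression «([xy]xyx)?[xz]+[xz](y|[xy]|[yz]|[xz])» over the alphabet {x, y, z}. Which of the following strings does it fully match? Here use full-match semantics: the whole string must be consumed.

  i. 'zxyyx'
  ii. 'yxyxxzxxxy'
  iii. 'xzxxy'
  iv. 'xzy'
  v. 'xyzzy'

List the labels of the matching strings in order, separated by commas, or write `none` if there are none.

i → no match
ii → match
iii → match
iv → match
v → no match

ii, iii, iv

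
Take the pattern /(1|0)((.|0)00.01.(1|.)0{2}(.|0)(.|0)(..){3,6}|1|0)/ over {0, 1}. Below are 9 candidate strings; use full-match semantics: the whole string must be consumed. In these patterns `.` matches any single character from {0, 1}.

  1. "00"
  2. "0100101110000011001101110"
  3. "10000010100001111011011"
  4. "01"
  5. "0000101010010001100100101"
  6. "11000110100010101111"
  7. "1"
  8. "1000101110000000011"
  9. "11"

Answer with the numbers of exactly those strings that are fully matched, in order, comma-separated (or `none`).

1, 2, 3, 4, 5, 8, 9

1. "00" → match
2 → match
3 → match
4. "01" → match
5 → match
6 → no match
7. "1" → no match
8 → match
9. "11" → match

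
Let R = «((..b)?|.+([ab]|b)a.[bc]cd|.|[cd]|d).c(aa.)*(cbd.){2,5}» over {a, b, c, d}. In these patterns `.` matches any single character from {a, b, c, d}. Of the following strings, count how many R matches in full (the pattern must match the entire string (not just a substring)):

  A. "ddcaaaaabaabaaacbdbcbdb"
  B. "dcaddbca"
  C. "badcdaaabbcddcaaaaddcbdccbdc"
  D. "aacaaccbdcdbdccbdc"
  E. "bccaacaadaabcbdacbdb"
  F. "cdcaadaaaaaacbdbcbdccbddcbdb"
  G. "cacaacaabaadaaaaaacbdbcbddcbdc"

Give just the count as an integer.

4

A → match
B → no match
C → no match
D → no match
E → match
F → match
G → match
Total matched: 4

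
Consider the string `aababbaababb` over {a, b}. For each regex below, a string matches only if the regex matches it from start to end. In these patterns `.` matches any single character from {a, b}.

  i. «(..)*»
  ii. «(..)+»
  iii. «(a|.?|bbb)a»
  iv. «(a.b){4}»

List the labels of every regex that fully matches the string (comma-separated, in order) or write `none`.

i → match
ii → match
iii → no match — must end with `a`
iv → match

i, ii, iv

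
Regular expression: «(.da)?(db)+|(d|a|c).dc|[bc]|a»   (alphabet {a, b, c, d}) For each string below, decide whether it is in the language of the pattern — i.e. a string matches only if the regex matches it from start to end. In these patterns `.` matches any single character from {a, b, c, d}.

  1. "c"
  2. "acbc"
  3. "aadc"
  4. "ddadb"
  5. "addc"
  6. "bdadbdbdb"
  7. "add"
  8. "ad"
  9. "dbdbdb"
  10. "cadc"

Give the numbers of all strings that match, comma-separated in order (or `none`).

1, 3, 4, 5, 6, 9, 10

1 → match
2 → no match
3 → match
4 → match
5 → match
6 → match
7 → no match
8 → no match
9 → match
10 → match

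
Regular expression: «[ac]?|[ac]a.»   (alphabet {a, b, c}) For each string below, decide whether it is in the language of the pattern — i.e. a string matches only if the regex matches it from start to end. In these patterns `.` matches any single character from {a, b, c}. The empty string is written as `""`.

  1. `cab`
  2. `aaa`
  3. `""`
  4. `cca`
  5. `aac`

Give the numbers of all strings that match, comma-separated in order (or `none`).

1 → match
2 → match
3 → match
4 → no match
5 → match

1, 2, 3, 5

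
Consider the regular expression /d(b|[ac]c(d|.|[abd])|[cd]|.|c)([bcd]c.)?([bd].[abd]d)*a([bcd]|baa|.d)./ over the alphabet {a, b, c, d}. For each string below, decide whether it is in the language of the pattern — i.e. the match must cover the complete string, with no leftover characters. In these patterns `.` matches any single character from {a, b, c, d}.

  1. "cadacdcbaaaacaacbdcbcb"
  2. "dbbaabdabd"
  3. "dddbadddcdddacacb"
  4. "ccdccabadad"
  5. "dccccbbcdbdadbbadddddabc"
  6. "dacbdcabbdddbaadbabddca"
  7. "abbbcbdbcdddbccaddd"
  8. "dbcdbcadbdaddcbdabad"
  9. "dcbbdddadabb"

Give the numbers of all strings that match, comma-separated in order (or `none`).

1 → no match — must start with "d"
2 → no match
3 → no match
4 → no match — must start with "d"
5 → no match
6 → no match
7 → no match — must start with "d"
8 → no match
9 → no match

none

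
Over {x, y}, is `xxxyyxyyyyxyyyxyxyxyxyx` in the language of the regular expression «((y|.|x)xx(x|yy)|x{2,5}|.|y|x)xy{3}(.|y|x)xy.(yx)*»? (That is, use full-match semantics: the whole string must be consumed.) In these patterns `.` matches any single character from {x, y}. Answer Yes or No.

Yes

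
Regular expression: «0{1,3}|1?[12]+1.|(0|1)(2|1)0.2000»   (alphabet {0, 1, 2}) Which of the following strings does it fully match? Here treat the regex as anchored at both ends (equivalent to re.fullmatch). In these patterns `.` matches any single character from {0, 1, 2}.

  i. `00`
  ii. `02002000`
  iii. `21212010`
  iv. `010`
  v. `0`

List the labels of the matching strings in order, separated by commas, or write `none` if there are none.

i. `00` → match
ii. `02002000` → match
iii. `21212010` → no match
iv. `010` → no match
v. `0` → match

i, ii, v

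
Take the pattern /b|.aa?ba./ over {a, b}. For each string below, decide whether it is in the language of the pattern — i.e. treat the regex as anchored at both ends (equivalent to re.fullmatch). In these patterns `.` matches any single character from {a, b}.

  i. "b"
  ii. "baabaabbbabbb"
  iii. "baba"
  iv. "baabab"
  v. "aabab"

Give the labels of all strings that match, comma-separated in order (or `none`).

i, iv, v

i. "b" → match
ii → no match
iii. "baba" → no match
iv. "baabab" → match
v. "aabab" → match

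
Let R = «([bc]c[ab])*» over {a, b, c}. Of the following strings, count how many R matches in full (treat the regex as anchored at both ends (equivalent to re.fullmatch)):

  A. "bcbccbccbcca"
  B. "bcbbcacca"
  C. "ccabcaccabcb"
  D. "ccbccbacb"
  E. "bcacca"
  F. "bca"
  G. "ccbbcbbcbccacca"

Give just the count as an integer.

A → match
B → match
C → match
D → no match
E → match
F → match
G → match
Total matched: 6

6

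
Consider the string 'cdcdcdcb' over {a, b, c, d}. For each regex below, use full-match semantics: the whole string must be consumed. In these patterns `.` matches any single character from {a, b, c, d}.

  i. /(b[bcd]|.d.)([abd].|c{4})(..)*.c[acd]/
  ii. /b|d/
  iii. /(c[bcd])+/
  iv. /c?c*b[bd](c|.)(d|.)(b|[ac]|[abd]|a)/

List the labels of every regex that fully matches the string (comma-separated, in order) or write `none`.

i → no match
ii → no match
iii → match
iv → no match

iii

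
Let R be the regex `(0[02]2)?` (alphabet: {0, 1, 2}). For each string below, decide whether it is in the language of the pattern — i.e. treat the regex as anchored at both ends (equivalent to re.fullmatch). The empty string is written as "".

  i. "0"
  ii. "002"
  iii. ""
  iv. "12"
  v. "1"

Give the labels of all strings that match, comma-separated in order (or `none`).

i. "0" → no match
ii. "002" → match
iii. "" → match
iv. "12" → no match
v. "1" → no match

ii, iii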